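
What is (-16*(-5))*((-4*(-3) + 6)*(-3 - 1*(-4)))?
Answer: 1440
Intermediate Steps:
(-16*(-5))*((-4*(-3) + 6)*(-3 - 1*(-4))) = 80*((12 + 6)*(-3 + 4)) = 80*(18*1) = 80*18 = 1440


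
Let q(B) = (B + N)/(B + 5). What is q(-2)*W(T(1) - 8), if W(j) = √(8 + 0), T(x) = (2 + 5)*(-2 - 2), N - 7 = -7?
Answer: -4*√2/3 ≈ -1.8856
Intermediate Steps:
N = 0 (N = 7 - 7 = 0)
T(x) = -28 (T(x) = 7*(-4) = -28)
q(B) = B/(5 + B) (q(B) = (B + 0)/(B + 5) = B/(5 + B))
W(j) = 2*√2 (W(j) = √8 = 2*√2)
q(-2)*W(T(1) - 8) = (-2/(5 - 2))*(2*√2) = (-2/3)*(2*√2) = (-2*⅓)*(2*√2) = -4*√2/3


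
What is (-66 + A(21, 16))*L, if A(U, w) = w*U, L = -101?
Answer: -27270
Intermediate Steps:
A(U, w) = U*w
(-66 + A(21, 16))*L = (-66 + 21*16)*(-101) = (-66 + 336)*(-101) = 270*(-101) = -27270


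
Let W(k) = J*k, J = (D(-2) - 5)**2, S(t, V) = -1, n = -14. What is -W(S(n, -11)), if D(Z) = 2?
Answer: 9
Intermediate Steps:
J = 9 (J = (2 - 5)**2 = (-3)**2 = 9)
W(k) = 9*k
-W(S(n, -11)) = -9*(-1) = -1*(-9) = 9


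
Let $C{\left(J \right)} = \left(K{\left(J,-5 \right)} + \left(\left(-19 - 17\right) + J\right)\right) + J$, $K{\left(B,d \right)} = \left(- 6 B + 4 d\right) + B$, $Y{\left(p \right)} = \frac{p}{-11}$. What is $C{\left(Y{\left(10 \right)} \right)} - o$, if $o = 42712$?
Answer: $- \frac{470418}{11} \approx -42765.0$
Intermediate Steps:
$Y{\left(p \right)} = - \frac{p}{11}$ ($Y{\left(p \right)} = p \left(- \frac{1}{11}\right) = - \frac{p}{11}$)
$K{\left(B,d \right)} = - 5 B + 4 d$
$C{\left(J \right)} = -56 - 3 J$ ($C{\left(J \right)} = \left(\left(- 5 J + 4 \left(-5\right)\right) + \left(\left(-19 - 17\right) + J\right)\right) + J = \left(\left(- 5 J - 20\right) + \left(-36 + J\right)\right) + J = \left(\left(-20 - 5 J\right) + \left(-36 + J\right)\right) + J = \left(-56 - 4 J\right) + J = -56 - 3 J$)
$C{\left(Y{\left(10 \right)} \right)} - o = \left(-56 - 3 \left(\left(- \frac{1}{11}\right) 10\right)\right) - 42712 = \left(-56 - - \frac{30}{11}\right) - 42712 = \left(-56 + \frac{30}{11}\right) - 42712 = - \frac{586}{11} - 42712 = - \frac{470418}{11}$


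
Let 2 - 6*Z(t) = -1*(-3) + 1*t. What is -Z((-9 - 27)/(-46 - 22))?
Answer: 13/51 ≈ 0.25490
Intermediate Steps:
Z(t) = -⅙ - t/6 (Z(t) = ⅓ - (-1*(-3) + 1*t)/6 = ⅓ - (3 + t)/6 = ⅓ + (-½ - t/6) = -⅙ - t/6)
-Z((-9 - 27)/(-46 - 22)) = -(-⅙ - (-9 - 27)/(6*(-46 - 22))) = -(-⅙ - (-6)/(-68)) = -(-⅙ - (-6)*(-1)/68) = -(-⅙ - ⅙*9/17) = -(-⅙ - 3/34) = -1*(-13/51) = 13/51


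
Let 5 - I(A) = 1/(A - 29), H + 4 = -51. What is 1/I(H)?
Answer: 84/421 ≈ 0.19952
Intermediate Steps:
H = -55 (H = -4 - 51 = -55)
I(A) = 5 - 1/(-29 + A) (I(A) = 5 - 1/(A - 29) = 5 - 1/(-29 + A))
1/I(H) = 1/((-146 + 5*(-55))/(-29 - 55)) = 1/((-146 - 275)/(-84)) = 1/(-1/84*(-421)) = 1/(421/84) = 84/421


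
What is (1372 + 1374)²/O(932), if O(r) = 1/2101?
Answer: 15842624116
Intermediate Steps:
O(r) = 1/2101
(1372 + 1374)²/O(932) = (1372 + 1374)²/(1/2101) = 2746²*2101 = 7540516*2101 = 15842624116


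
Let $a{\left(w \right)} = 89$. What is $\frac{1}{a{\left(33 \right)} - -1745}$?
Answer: $\frac{1}{1834} \approx 0.00054526$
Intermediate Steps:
$\frac{1}{a{\left(33 \right)} - -1745} = \frac{1}{89 - -1745} = \frac{1}{89 + \left(-626 + 2371\right)} = \frac{1}{89 + 1745} = \frac{1}{1834}$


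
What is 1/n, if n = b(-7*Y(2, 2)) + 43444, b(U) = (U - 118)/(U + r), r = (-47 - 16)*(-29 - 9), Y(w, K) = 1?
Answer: 2387/103700703 ≈ 2.3018e-5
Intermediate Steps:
r = 2394 (r = -63*(-38) = 2394)
b(U) = (-118 + U)/(2394 + U) (b(U) = (U - 118)/(U + 2394) = (-118 + U)/(2394 + U))
n = 103700703/2387 (n = (-118 - 7*1)/(2394 - 7*1) + 43444 = (-118 - 7)/(2394 - 7) + 43444 = -125/2387 + 43444 = 103700703/2387 ≈ 43444.)
1/n = 1/(103700703/2387) = 2387/103700703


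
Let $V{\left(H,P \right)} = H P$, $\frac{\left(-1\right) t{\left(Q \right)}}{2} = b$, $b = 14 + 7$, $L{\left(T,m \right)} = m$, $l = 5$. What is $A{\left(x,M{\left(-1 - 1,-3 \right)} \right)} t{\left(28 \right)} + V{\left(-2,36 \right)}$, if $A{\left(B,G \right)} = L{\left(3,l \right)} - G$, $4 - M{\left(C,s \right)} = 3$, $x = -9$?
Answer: $-240$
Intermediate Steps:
$M{\left(C,s \right)} = 1$ ($M{\left(C,s \right)} = 4 - 3 = 1$)
$b = 21$
$t{\left(Q \right)} = -42$ ($t{\left(Q \right)} = \left(-2\right) 21 = -42$)
$A{\left(B,G \right)} = 5 - G$
$A{\left(x,M{\left(-1 - 1,-3 \right)} \right)} t{\left(28 \right)} + V{\left(-2,36 \right)} = \left(5 - 1\right) \left(-42\right) - 72 = 4 \left(-42\right) - 72 = -168 - 72 = -240$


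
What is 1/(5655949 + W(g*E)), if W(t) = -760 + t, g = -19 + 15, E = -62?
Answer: 1/5655437 ≈ 1.7682e-7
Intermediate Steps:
g = -4
1/(5655949 + W(g*E)) = 1/(5655949 + (-760 - 4*(-62))) = 1/(5655949 + (-760 + 248)) = 1/(5655949 - 512) = 1/5655437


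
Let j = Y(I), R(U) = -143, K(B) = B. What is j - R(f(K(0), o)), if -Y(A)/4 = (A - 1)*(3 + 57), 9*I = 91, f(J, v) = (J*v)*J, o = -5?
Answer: -6131/3 ≈ -2043.7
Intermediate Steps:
f(J, v) = v*J²
I = 91/9 (I = (⅑)*91 = 91/9 ≈ 10.111)
Y(A) = 240 - 240*A (Y(A) = -4*(A - 1)*(3 + 57) = -4*(-1 + A)*60 = -4*(-60 + 60*A) = 240 - 240*A)
j = -6560/3 (j = 240 - 240*91/9 = 240 - 7280/3 = -6560/3 ≈ -2186.7)
j - R(f(K(0), o)) = -6560/3 - 1*(-143) = -6560/3 + 143 = -6131/3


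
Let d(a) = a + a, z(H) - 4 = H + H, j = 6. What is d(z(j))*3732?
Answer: 119424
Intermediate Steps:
z(H) = 4 + 2*H (z(H) = 4 + (H + H) = 4 + 2*H)
d(a) = 2*a
d(z(j))*3732 = (2*(4 + 2*6))*3732 = (2*(4 + 12))*3732 = (2*16)*3732 = 32*3732 = 119424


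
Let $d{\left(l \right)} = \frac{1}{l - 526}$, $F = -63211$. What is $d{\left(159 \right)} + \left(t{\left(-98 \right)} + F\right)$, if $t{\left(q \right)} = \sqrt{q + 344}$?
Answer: $- \frac{23198438}{367} + \sqrt{246} \approx -63195.0$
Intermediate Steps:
$t{\left(q \right)} = \sqrt{344 + q}$
$d{\left(l \right)} = \frac{1}{-526 + l}$
$d{\left(159 \right)} + \left(t{\left(-98 \right)} + F\right) = \frac{1}{-526 + 159} - \left(63211 - \sqrt{344 - 98}\right) = \frac{1}{-367} - \left(63211 - \sqrt{246}\right) = - \frac{1}{367} - \left(63211 - \sqrt{246}\right) = - \frac{23198438}{367} + \sqrt{246}$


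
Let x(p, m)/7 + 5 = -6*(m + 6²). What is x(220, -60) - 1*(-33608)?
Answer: 34581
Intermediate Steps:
x(p, m) = -1547 - 42*m (x(p, m) = -35 + 7*(-6*(m + 6²)) = -35 + 7*(-6*(m + 36)) = -35 + 7*(-6*(36 + m)) = -35 + 7*(-216 - 6*m) = -35 + (-1512 - 42*m) = -1547 - 42*m)
x(220, -60) - 1*(-33608) = (-1547 - 42*(-60)) - 1*(-33608) = (-1547 + 2520) + 33608 = 973 + 33608 = 34581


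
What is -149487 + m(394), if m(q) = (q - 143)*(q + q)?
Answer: 48301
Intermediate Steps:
m(q) = 2*q*(-143 + q) (m(q) = (-143 + q)*(2*q) = 2*q*(-143 + q))
-149487 + m(394) = -149487 + 2*394*(-143 + 394) = -149487 + 2*394*251 = -149487 + 197788 = 48301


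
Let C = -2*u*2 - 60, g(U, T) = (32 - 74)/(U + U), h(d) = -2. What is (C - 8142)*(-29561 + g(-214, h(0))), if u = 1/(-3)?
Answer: 77816531933/321 ≈ 2.4242e+8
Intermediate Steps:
u = -1/3 ≈ -0.33333
g(U, T) = -21/U (g(U, T) = -42*1/(2*U) = -21/U)
C = -176/3 (C = -2*(-1/3)*2 - 60 = (2/3)*2 - 60 = 4/3 - 60 = -176/3 ≈ -58.667)
(C - 8142)*(-29561 + g(-214, h(0))) = (-176/3 - 8142)*(-29561 - 21/(-214)) = -24602*(-29561 - 21*(-1/214))/3 = -24602*(-29561 + 21/214)/3 = -24602/3*(-6326033/214) = 77816531933/321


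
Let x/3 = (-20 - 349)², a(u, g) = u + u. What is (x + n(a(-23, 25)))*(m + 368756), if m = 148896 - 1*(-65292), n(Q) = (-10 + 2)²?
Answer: 238160022368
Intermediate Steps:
a(u, g) = 2*u
n(Q) = 64 (n(Q) = (-8)² = 64)
m = 214188 (m = 148896 + 65292 = 214188)
x = 408483 (x = 3*(-20 - 349)² = 3*(-369)² = 3*136161 = 408483)
(x + n(a(-23, 25)))*(m + 368756) = (408483 + 64)*(214188 + 368756) = 408547*582944 = 238160022368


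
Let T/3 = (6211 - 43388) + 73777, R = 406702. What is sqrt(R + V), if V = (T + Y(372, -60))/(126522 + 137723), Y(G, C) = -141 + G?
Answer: sqrt(28398167050149145)/264245 ≈ 637.73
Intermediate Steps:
T = 109800 (T = 3*((6211 - 43388) + 73777) = 3*(-37177 + 73777) = 3*36600 = 109800)
V = 110031/264245 (V = (109800 + (-141 + 372))/(126522 + 137723) = (109800 + 231)/264245 = 110031*(1/264245) = 110031/264245 ≈ 0.41640)
sqrt(R + V) = sqrt(406702 + 110031/264245) = sqrt(107469080021/264245) = sqrt(28398167050149145)/264245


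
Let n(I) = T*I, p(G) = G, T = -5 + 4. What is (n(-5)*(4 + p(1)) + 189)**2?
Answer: 45796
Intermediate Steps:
T = -1
n(I) = -I
(n(-5)*(4 + p(1)) + 189)**2 = ((-1*(-5))*(4 + 1) + 189)**2 = (5*5 + 189)**2 = (25 + 189)**2 = 214**2 = 45796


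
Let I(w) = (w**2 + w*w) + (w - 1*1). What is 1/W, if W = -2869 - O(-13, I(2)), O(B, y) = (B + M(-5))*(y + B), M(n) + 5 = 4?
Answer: -1/2925 ≈ -0.00034188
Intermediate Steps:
M(n) = -1 (M(n) = -5 + 4 = -1)
I(w) = -1 + w + 2*w**2 (I(w) = (w**2 + w**2) + (w - 1) = 2*w**2 + (-1 + w) = -1 + w + 2*w**2)
O(B, y) = (-1 + B)*(B + y) (O(B, y) = (B - 1)*(y + B) = (-1 + B)*(B + y))
W = -2925 (W = -2869 - ((-13)**2 - 1*(-13) - (-1 + 2 + 2*2**2) - 13*(-1 + 2 + 2*2**2)) = -2869 - (169 + 13 - (-1 + 2 + 2*4) - 13*(-1 + 2 + 2*4)) = -2869 - (169 + 13 - (-1 + 2 + 8) - 13*(-1 + 2 + 8)) = -2869 - (169 + 13 - 1*9 - 13*9) = -2869 - (169 + 13 - 9 - 117) = -2869 - 1*56 = -2869 - 56 = -2925)
1/W = 1/(-2925) = -1/2925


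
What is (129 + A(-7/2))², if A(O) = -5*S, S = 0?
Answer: 16641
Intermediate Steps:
A(O) = 0 (A(O) = -5*0 = 0)
(129 + A(-7/2))² = (129 + 0)² = 129² = 16641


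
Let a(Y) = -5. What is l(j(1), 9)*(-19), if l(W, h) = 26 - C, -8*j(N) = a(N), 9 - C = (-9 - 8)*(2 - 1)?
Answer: 0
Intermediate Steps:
C = 26 (C = 9 - (-9 - 8)*(2 - 1) = 9 - (-17) = 9 - 1*(-17) = 9 + 17 = 26)
j(N) = 5/8 (j(N) = -⅛*(-5) = 5/8)
l(W, h) = 0 (l(W, h) = 26 - 1*26 = 26 - 26 = 0)
l(j(1), 9)*(-19) = 0*(-19) = 0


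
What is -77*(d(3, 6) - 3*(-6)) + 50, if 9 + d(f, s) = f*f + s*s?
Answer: -4108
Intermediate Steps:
d(f, s) = -9 + f² + s² (d(f, s) = -9 + (f*f + s*s) = -9 + (f² + s²) = -9 + f² + s²)
-77*(d(3, 6) - 3*(-6)) + 50 = -77*((-9 + 3² + 6²) - 3*(-6)) + 50 = -77*((-9 + 9 + 36) + 18) + 50 = -77*(36 + 18) + 50 = -77*54 + 50 = -4158 + 50 = -4108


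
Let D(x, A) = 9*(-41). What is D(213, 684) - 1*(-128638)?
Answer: 128269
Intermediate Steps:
D(x, A) = -369
D(213, 684) - 1*(-128638) = -369 - 1*(-128638) = -369 + 128638 = 128269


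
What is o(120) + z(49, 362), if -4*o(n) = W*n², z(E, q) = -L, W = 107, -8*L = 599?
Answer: -3081001/8 ≈ -3.8513e+5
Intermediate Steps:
L = -599/8 (L = -⅛*599 = -599/8 ≈ -74.875)
z(E, q) = 599/8 (z(E, q) = -1*(-599/8) = 599/8)
o(n) = -107*n²/4
o(120) + z(49, 362) = -107/4*120² + 599/8 = -107/4*14400 + 599/8 = -385200 + 599/8 = -3081001/8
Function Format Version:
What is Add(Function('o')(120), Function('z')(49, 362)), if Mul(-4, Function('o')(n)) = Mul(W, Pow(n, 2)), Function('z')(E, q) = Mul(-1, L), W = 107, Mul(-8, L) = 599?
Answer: Rational(-3081001, 8) ≈ -3.8513e+5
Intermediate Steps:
L = Rational(-599, 8) (L = Mul(Rational(-1, 8), 599) = Rational(-599, 8) ≈ -74.875)
Function('z')(E, q) = Rational(599, 8) (Function('z')(E, q) = Mul(-1, Rational(-599, 8)) = Rational(599, 8))
Function('o')(n) = Mul(Rational(-107, 4), Pow(n, 2)) (Function('o')(n) = Mul(Rational(-1, 4), Mul(107, Pow(n, 2))) = Mul(Rational(-107, 4), Pow(n, 2)))
Add(Function('o')(120), Function('z')(49, 362)) = Add(Mul(Rational(-107, 4), Pow(120, 2)), Rational(599, 8)) = Add(Mul(Rational(-107, 4), 14400), Rational(599, 8)) = Add(-385200, Rational(599, 8)) = Rational(-3081001, 8)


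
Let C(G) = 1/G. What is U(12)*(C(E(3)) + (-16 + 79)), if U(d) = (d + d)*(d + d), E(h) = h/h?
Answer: 36864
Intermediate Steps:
E(h) = 1
U(d) = 4*d² (U(d) = (2*d)*(2*d) = 4*d²)
U(12)*(C(E(3)) + (-16 + 79)) = (4*12²)*(1/1 + (-16 + 79)) = (4*144)*(1 + 63) = 576*64 = 36864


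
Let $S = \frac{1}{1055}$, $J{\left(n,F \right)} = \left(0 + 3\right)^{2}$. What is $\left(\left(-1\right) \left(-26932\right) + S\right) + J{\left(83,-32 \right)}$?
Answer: $\frac{28422756}{1055} \approx 26941.0$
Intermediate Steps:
$J{\left(n,F \right)} = 9$ ($J{\left(n,F \right)} = 3^{2} = 9$)
$S = \frac{1}{1055} \approx 0.00094787$
$\left(\left(-1\right) \left(-26932\right) + S\right) + J{\left(83,-32 \right)} = \left(\left(-1\right) \left(-26932\right) + \frac{1}{1055}\right) + 9 = \left(26932 + \frac{1}{1055}\right) + 9 = \frac{28413261}{1055} + 9 = \frac{28422756}{1055}$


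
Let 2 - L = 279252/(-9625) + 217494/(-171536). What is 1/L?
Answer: 825517000/26648609411 ≈ 0.030978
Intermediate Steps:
L = 26648609411/825517000 (L = 2 - (279252/(-9625) + 217494/(-171536)) = 2 - (279252*(-1/9625) + 217494*(-1/171536)) = 2 - (-279252/9625 - 108747/85768) = 2 - 1*(-24997575411/825517000) = 2 + 24997575411/825517000 = 26648609411/825517000 ≈ 32.281)
1/L = 1/(26648609411/825517000) = 825517000/26648609411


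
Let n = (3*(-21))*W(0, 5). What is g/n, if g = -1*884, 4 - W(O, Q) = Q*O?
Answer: 221/63 ≈ 3.5079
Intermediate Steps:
W(O, Q) = 4 - O*Q (W(O, Q) = 4 - Q*O = 4 - O*Q)
g = -884
n = -252 (n = (3*(-21))*(4 - 1*0*5) = -63*(4 + 0) = -63*4 = -252)
g/n = -884/(-252) = -884*(-1/252) = 221/63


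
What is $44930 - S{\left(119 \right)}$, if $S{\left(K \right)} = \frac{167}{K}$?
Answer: $\frac{5346503}{119} \approx 44929.0$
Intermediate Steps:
$44930 - S{\left(119 \right)} = 44930 - \frac{167}{119} = \frac{5346503}{119}$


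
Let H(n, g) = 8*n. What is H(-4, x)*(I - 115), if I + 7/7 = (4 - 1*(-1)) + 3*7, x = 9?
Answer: 2880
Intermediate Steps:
I = 25 (I = -1 + ((4 - 1*(-1)) + 3*7) = -1 + ((4 + 1) + 21) = -1 + (5 + 21) = -1 + 26 = 25)
H(-4, x)*(I - 115) = (8*(-4))*(25 - 115) = -32*(-90) = 2880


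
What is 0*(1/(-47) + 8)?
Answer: 0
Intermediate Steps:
0*(1/(-47) + 8) = 0*(-1/47 + 8) = 0*(375/47) = 0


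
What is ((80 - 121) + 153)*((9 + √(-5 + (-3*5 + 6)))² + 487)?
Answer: 62048 + 2016*I*√14 ≈ 62048.0 + 7543.2*I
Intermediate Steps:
((80 - 121) + 153)*((9 + √(-5 + (-3*5 + 6)))² + 487) = (-41 + 153)*((9 + √(-5 + (-15 + 6)))² + 487) = 112*((9 + √(-5 - 9))² + 487) = 112*((9 + √(-14))² + 487) = 112*((9 + I*√14)² + 487) = 112*(487 + (9 + I*√14)²) = 54544 + 112*(9 + I*√14)²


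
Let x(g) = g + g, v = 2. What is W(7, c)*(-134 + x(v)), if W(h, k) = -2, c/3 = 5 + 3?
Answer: 260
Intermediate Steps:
c = 24 (c = 3*(5 + 3) = 3*8 = 24)
x(g) = 2*g
W(7, c)*(-134 + x(v)) = -2*(-134 + 2*2) = -2*(-134 + 4) = -2*(-130) = 260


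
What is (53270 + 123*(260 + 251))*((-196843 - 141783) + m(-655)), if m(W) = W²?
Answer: 10497403077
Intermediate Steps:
(53270 + 123*(260 + 251))*((-196843 - 141783) + m(-655)) = (53270 + 123*(260 + 251))*((-196843 - 141783) + (-655)²) = (53270 + 123*511)*(-338626 + 429025) = (53270 + 62853)*90399 = 116123*90399 = 10497403077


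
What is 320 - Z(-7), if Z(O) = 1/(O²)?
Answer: 15679/49 ≈ 319.98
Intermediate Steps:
Z(O) = O⁻²
320 - Z(-7) = 320 - 1/(-7)² = 320 - 1*1/49 = 320 - 1/49 = 15679/49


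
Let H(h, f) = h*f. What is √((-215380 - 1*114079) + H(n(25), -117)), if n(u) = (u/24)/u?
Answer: I*√5271422/4 ≈ 573.99*I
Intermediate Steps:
n(u) = 1/24 (n(u) = (u*(1/24))/u = (u/24)/u = 1/24)
H(h, f) = f*h
√((-215380 - 1*114079) + H(n(25), -117)) = √((-215380 - 1*114079) - 117*1/24) = √((-215380 - 114079) - 39/8) = √(-329459 - 39/8) = √(-2635711/8) = I*√5271422/4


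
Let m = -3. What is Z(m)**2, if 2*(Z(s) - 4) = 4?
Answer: 36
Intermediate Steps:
Z(s) = 6 (Z(s) = 4 + (1/2)*4 = 4 + 2 = 6)
Z(m)**2 = 6**2 = 36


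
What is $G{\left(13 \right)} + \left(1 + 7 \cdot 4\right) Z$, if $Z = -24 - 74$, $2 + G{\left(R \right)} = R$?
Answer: $-2831$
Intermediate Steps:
$G{\left(R \right)} = -2 + R$
$Z = -98$ ($Z = -24 - 74 = -98$)
$G{\left(13 \right)} + \left(1 + 7 \cdot 4\right) Z = \left(-2 + 13\right) + \left(1 + 7 \cdot 4\right) \left(-98\right) = 11 + \left(1 + 28\right) \left(-98\right) = 11 + 29 \left(-98\right) = 11 - 2842 = -2831$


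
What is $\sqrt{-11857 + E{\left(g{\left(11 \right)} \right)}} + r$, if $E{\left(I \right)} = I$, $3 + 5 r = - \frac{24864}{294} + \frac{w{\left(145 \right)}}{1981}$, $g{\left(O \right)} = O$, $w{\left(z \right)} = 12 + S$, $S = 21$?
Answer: $- \frac{24778}{1415} + i \sqrt{11846} \approx -17.511 + 108.84 i$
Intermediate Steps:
$w{\left(z \right)} = 33$ ($w{\left(z \right)} = 12 + 21 = 33$)
$r = - \frac{24778}{1415}$ ($r = - \frac{3}{5} + \frac{- \frac{24864}{294} + \frac{33}{1981}}{5} = - \frac{3}{5} + \frac{\left(-24864\right) \frac{1}{294} + 33 \cdot \frac{1}{1981}}{5} = - \frac{3}{5} + \frac{- \frac{592}{7} + \frac{33}{1981}}{5} = - \frac{3}{5} + \frac{1}{5} \left(- \frac{23929}{283}\right) = - \frac{3}{5} - \frac{23929}{1415} = - \frac{24778}{1415} \approx -17.511$)
$\sqrt{-11857 + E{\left(g{\left(11 \right)} \right)}} + r = \sqrt{-11857 + 11} - \frac{24778}{1415} = \sqrt{-11846} - \frac{24778}{1415} = i \sqrt{11846} - \frac{24778}{1415} = - \frac{24778}{1415} + i \sqrt{11846}$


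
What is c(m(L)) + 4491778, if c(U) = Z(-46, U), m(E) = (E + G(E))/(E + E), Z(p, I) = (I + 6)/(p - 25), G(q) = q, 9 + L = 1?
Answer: 318916231/71 ≈ 4.4918e+6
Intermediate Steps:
L = -8 (L = -9 + 1 = -8)
Z(p, I) = (6 + I)/(-25 + p)
m(E) = 1 (m(E) = (E + E)/(E + E) = (2*E)/((2*E)) = (2*E)*(1/(2*E)) = 1)
c(U) = -6/71 - U/71 (c(U) = (6 + U)/(-25 - 46) = (6 + U)/(-71) = -(6 + U)/71 = -6/71 - U/71)
c(m(L)) + 4491778 = (-6/71 - 1/71*1) + 4491778 = (-6/71 - 1/71) + 4491778 = -7/71 + 4491778 = 318916231/71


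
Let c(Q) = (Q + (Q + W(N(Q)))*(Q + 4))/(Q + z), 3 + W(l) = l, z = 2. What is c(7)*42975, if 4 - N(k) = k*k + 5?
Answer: -2382725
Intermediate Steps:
N(k) = -1 - k² (N(k) = 4 - (k*k + 5) = 4 - (k² + 5) = 4 - (5 + k²) = 4 + (-5 - k²) = -1 - k²)
W(l) = -3 + l
c(Q) = (Q + (4 + Q)*(-4 + Q - Q²))/(2 + Q) (c(Q) = (Q + (Q + (-3 + (-1 - Q²)))*(Q + 4))/(Q + 2) = (Q + (Q + (-4 - Q²))*(4 + Q))/(2 + Q) = (Q + (-4 + Q - Q²)*(4 + Q))/(2 + Q) = (Q + (4 + Q)*(-4 + Q - Q²))/(2 + Q))
c(7)*42975 = ((-16 + 7 - 1*7³ - 3*7²)/(2 + 7))*42975 = ((-16 + 7 - 1*343 - 3*49)/9)*42975 = ((-16 + 7 - 343 - 147)/9)*42975 = ((⅑)*(-499))*42975 = -499/9*42975 = -2382725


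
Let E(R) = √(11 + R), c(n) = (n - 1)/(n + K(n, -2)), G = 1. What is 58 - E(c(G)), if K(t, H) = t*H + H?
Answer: 58 - √11 ≈ 54.683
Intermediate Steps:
K(t, H) = H + H*t (K(t, H) = H*t + H = H + H*t)
c(n) = (-1 + n)/(-2 - n) (c(n) = (n - 1)/(n - 2*(1 + n)) = (-1 + n)/(n + (-2 - 2*n)) = (-1 + n)/(-2 - n))
58 - E(c(G)) = 58 - √(11 + (1 - 1*1)/(2 + 1)) = 58 - √(11 + (1 - 1)/3) = 58 - √(11 + (⅓)*0) = 58 - √(11 + 0) = 58 - √11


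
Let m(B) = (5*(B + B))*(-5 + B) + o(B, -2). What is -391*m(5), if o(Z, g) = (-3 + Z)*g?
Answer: 1564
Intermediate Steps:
o(Z, g) = g*(-3 + Z)
m(B) = 6 - 2*B + 10*B*(-5 + B) (m(B) = (5*(B + B))*(-5 + B) - 2*(-3 + B) = (5*(2*B))*(-5 + B) + (6 - 2*B) = (10*B)*(-5 + B) + (6 - 2*B) = 10*B*(-5 + B) + (6 - 2*B) = 6 - 2*B + 10*B*(-5 + B))
-391*m(5) = -391*(6 - 52*5 + 10*5²) = -391*(6 - 260 + 10*25) = -391*(6 - 260 + 250) = -391*(-4) = 1564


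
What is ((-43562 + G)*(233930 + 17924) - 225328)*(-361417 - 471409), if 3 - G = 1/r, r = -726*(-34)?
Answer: 56382651508224599495/6171 ≈ 9.1367e+15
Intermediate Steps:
r = 24684
G = 74051/24684 (G = 3 - 1/24684 = 74051/24684 ≈ 3.0000)
((-43562 + G)*(233930 + 17924) - 225328)*(-361417 - 471409) = ((-43562 + 74051/24684)*(233930 + 17924) - 225328)*(-361417 - 471409) = (-1075210357/24684*251854 - 225328)*(-832826) = (-135398014625939/12342 - 225328)*(-832826) = -135400795624115/12342*(-832826) = 56382651508224599495/6171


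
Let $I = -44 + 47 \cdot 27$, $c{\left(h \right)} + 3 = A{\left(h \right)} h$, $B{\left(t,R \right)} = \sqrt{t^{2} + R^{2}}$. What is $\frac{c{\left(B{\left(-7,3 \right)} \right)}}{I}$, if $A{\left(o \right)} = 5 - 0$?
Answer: $- \frac{3}{1225} + \frac{\sqrt{58}}{245} \approx 0.028636$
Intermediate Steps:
$A{\left(o \right)} = 5$ ($A{\left(o \right)} = 5 + 0 = 5$)
$B{\left(t,R \right)} = \sqrt{R^{2} + t^{2}}$
$c{\left(h \right)} = -3 + 5 h$
$I = 1225$ ($I = -44 + 1269 = 1225$)
$\frac{c{\left(B{\left(-7,3 \right)} \right)}}{I} = \frac{-3 + 5 \sqrt{3^{2} + \left(-7\right)^{2}}}{1225} = \left(-3 + 5 \sqrt{9 + 49}\right) \frac{1}{1225} = \left(-3 + 5 \sqrt{58}\right) \frac{1}{1225} = - \frac{3}{1225} + \frac{\sqrt{58}}{245}$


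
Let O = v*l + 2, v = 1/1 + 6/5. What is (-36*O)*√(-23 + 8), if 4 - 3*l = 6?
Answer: -96*I*√15/5 ≈ -74.361*I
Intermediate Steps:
v = 11/5 (v = 1*1 + 6*(⅕) = 1 + 6/5 = 11/5 ≈ 2.2000)
l = -⅔ (l = 4/3 - ⅓*6 = 4/3 - 2 = -⅔ ≈ -0.66667)
O = 8/15 (O = (11/5)*(-⅔) + 2 = -22/15 + 2 = 8/15 ≈ 0.53333)
(-36*O)*√(-23 + 8) = (-36*8/15)*√(-23 + 8) = -96*I*√15/5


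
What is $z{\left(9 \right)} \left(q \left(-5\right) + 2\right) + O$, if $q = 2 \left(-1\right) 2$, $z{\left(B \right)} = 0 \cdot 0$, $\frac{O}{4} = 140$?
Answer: $560$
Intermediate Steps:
$O = 560$ ($O = 4 \cdot 140 = 560$)
$z{\left(B \right)} = 0$
$q = -4$ ($q = \left(-2\right) 2 = -4$)
$z{\left(9 \right)} \left(q \left(-5\right) + 2\right) + O = 0 \left(\left(-4\right) \left(-5\right) + 2\right) + 560 = 0 \left(20 + 2\right) + 560 = 0 \cdot 22 + 560 = 0 + 560 = 560$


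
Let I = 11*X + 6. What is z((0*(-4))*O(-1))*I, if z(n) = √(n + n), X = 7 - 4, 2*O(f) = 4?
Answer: 0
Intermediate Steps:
O(f) = 2 (O(f) = (½)*4 = 2)
X = 3
I = 39 (I = 11*3 + 6 = 33 + 6 = 39)
z(n) = √2*√n (z(n) = √(2*n) = √2*√n)
z((0*(-4))*O(-1))*I = (√2*√((0*(-4))*2))*39 = (√2*√(0*2))*39 = (√2*√0)*39 = (√2*0)*39 = 0*39 = 0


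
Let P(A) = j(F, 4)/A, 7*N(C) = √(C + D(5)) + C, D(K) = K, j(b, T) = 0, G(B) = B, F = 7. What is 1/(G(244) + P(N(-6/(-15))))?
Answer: 1/244 ≈ 0.0040984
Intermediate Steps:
N(C) = C/7 + √(5 + C)/7 (N(C) = (√(C + 5) + C)/7 = (√(5 + C) + C)/7 = (C + √(5 + C))/7 = C/7 + √(5 + C)/7)
P(A) = 0 (P(A) = 0/A = 0)
1/(G(244) + P(N(-6/(-15)))) = 1/(244 + 0) = 1/244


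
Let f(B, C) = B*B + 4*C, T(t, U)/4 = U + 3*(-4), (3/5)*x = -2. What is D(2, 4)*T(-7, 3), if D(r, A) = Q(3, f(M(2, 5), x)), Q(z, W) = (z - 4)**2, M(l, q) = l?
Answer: -36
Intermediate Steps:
x = -10/3 (x = (5/3)*(-2) = -10/3 ≈ -3.3333)
T(t, U) = -48 + 4*U (T(t, U) = 4*(U + 3*(-4)) = 4*(U - 12) = 4*(-12 + U) = -48 + 4*U)
f(B, C) = B**2 + 4*C
Q(z, W) = (-4 + z)**2
D(r, A) = 1 (D(r, A) = (-4 + 3)**2 = (-1)**2 = 1)
D(2, 4)*T(-7, 3) = 1*(-48 + 4*3) = 1*(-48 + 12) = 1*(-36) = -36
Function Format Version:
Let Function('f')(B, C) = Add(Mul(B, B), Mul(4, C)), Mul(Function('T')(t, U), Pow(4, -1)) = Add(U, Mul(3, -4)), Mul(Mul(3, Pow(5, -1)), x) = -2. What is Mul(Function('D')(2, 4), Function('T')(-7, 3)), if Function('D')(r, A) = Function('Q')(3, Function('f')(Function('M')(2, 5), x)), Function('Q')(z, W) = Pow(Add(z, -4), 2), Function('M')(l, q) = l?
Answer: -36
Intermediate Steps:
x = Rational(-10, 3) (x = Mul(Rational(5, 3), -2) = Rational(-10, 3) ≈ -3.3333)
Function('T')(t, U) = Add(-48, Mul(4, U)) (Function('T')(t, U) = Mul(4, Add(U, Mul(3, -4))) = Mul(4, Add(U, -12)) = Mul(4, Add(-12, U)) = Add(-48, Mul(4, U)))
Function('f')(B, C) = Add(Pow(B, 2), Mul(4, C))
Function('Q')(z, W) = Pow(Add(-4, z), 2)
Function('D')(r, A) = 1 (Function('D')(r, A) = Pow(Add(-4, 3), 2) = Pow(-1, 2) = 1)
Mul(Function('D')(2, 4), Function('T')(-7, 3)) = Mul(1, Add(-48, Mul(4, 3))) = Mul(1, Add(-48, 12)) = Mul(1, -36) = -36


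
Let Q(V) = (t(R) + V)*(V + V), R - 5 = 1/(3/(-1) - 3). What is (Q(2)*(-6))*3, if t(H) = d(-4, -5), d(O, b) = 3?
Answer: -360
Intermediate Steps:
R = 29/6 (R = 5 + 1/(3/(-1) - 3) = 5 + 1/(3*(-1) - 3) = 5 + 1/(-3 - 3) = 5 + 1/(-6) = 5 - ⅙ = 29/6 ≈ 4.8333)
t(H) = 3
Q(V) = 2*V*(3 + V) (Q(V) = (3 + V)*(V + V) = (3 + V)*(2*V) = 2*V*(3 + V))
(Q(2)*(-6))*3 = ((2*2*(3 + 2))*(-6))*3 = ((2*2*5)*(-6))*3 = (20*(-6))*3 = -120*3 = -360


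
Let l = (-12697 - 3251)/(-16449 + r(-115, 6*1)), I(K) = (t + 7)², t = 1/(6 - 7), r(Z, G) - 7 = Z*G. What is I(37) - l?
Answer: 150201/4283 ≈ 35.069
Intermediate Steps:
r(Z, G) = 7 + G*Z (r(Z, G) = 7 + Z*G = 7 + G*Z)
t = -1 (t = 1/(-1) = -1)
I(K) = 36 (I(K) = (-1 + 7)² = 6² = 36)
l = 3987/4283 (l = (-12697 - 3251)/(-16449 + (7 + (6*1)*(-115))) = -15948/(-16449 + (7 + 6*(-115))) = -15948/(-16449 + (7 - 690)) = -15948/(-16449 - 683) = -15948/(-17132) = -15948*(-1/17132) = 3987/4283 ≈ 0.93089)
I(37) - l = 36 - 1*3987/4283 = 36 - 3987/4283 = 150201/4283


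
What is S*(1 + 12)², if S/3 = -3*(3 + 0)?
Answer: -4563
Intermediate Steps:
S = -27 (S = 3*(-3*(3 + 0)) = 3*(-3*3) = 3*(-9) = -27)
S*(1 + 12)² = -27*(1 + 12)² = -27*13² = -27*169 = -4563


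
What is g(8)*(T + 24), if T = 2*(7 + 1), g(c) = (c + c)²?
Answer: 10240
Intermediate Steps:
g(c) = 4*c² (g(c) = (2*c)² = 4*c²)
T = 16 (T = 2*8 = 16)
g(8)*(T + 24) = (4*8²)*(16 + 24) = (4*64)*40 = 256*40 = 10240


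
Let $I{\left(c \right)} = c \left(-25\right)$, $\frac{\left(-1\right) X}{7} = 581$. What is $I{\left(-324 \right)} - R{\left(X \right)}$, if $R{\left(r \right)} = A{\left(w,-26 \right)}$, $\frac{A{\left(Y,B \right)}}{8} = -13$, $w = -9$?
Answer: $8204$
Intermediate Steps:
$X = -4067$ ($X = \left(-7\right) 581 = -4067$)
$A{\left(Y,B \right)} = -104$ ($A{\left(Y,B \right)} = 8 \left(-13\right) = -104$)
$R{\left(r \right)} = -104$
$I{\left(c \right)} = - 25 c$
$I{\left(-324 \right)} - R{\left(X \right)} = \left(-25\right) \left(-324\right) - -104 = 8100 + 104 = 8204$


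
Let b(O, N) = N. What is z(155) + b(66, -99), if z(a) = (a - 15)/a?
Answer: -3041/31 ≈ -98.097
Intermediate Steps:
z(a) = (-15 + a)/a
z(155) + b(66, -99) = (-15 + 155)/155 - 99 = (1/155)*140 - 99 = 28/31 - 99 = -3041/31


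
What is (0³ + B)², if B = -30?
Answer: 900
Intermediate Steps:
(0³ + B)² = (0³ - 30)² = (0 - 30)² = (-30)² = 900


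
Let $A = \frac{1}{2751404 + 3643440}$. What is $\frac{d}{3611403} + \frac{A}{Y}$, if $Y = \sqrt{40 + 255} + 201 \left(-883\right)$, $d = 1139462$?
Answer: $\frac{229532041210943741477783}{727477267541735165543208} - \frac{\sqrt{295}}{201438960853090936} \approx 0.31552$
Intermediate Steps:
$A = \frac{1}{6394844} \approx 1.5638 \cdot 10^{-7}$
$Y = -177483 + \sqrt{295}$ ($Y = \sqrt{295} - 177483 = -177483 + \sqrt{295} \approx -1.7747 \cdot 10^{5}$)
$\frac{d}{3611403} + \frac{A}{Y} = \frac{1139462}{3611403} + \frac{1}{6394844 \left(-177483 + \sqrt{295}\right)}$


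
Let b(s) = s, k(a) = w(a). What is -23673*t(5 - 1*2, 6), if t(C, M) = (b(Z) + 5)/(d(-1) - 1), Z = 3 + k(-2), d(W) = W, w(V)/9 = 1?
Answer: 402441/2 ≈ 2.0122e+5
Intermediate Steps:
w(V) = 9 (w(V) = 9*1 = 9)
k(a) = 9
Z = 12 (Z = 3 + 9 = 12)
t(C, M) = -17/2 (t(C, M) = (12 + 5)/(-1 - 1) = 17/(-2) = 17*(-1/2) = -17/2)
-23673*t(5 - 1*2, 6) = -23673*(-17/2) = 402441/2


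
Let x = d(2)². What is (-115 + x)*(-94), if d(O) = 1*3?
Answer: 9964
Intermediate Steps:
d(O) = 3
x = 9 (x = 3² = 9)
(-115 + x)*(-94) = (-115 + 9)*(-94) = -106*(-94) = 9964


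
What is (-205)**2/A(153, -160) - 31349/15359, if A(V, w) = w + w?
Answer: -131098731/982976 ≈ -133.37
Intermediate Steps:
A(V, w) = 2*w
(-205)**2/A(153, -160) - 31349/15359 = (-205)**2/((2*(-160))) - 31349/15359 = 42025/(-320) - 31349*1/15359 = 42025*(-1/320) - 31349/15359 = -8405/64 - 31349/15359 = -131098731/982976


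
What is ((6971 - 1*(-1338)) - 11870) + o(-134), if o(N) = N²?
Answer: 14395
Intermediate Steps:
((6971 - 1*(-1338)) - 11870) + o(-134) = ((6971 - 1*(-1338)) - 11870) + (-134)² = ((6971 + 1338) - 11870) + 17956 = (8309 - 11870) + 17956 = -3561 + 17956 = 14395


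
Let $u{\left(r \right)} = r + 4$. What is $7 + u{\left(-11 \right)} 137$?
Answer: $-952$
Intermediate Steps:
$u{\left(r \right)} = 4 + r$
$7 + u{\left(-11 \right)} 137 = 7 + \left(4 - 11\right) 137 = 7 - 959 = -952$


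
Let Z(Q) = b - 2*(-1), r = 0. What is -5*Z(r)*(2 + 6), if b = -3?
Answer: 40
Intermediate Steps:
Z(Q) = -1 (Z(Q) = -3 - 2*(-1) = -3 + 2 = -1)
-5*Z(r)*(2 + 6) = -(-5)*(2 + 6) = -(-5)*8 = -5*(-8) = 40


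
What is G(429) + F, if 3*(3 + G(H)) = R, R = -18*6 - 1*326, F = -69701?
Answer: -209546/3 ≈ -69849.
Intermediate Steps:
R = -434 (R = -108 - 326 = -434)
G(H) = -443/3 (G(H) = -3 + (⅓)*(-434) = -3 - 434/3 = -443/3)
G(429) + F = -443/3 - 69701 = -209546/3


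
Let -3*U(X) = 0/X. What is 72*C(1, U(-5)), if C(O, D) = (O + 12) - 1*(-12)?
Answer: 1800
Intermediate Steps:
U(X) = 0 (U(X) = -0/X = -⅓*0 = 0)
C(O, D) = 24 + O (C(O, D) = (12 + O) + 12 = 24 + O)
72*C(1, U(-5)) = 72*(24 + 1) = 72*25 = 1800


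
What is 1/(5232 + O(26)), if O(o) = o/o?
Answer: 1/5233 ≈ 0.00019110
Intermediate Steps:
O(o) = 1
1/(5232 + O(26)) = 1/(5232 + 1) = 1/5233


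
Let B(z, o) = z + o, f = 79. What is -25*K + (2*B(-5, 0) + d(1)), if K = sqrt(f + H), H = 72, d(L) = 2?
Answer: -8 - 25*sqrt(151) ≈ -315.21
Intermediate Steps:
K = sqrt(151) (K = sqrt(79 + 72) = sqrt(151) ≈ 12.288)
B(z, o) = o + z
-25*K + (2*B(-5, 0) + d(1)) = -25*sqrt(151) + (2*(0 - 5) + 2) = -25*sqrt(151) + (2*(-5) + 2) = -25*sqrt(151) + (-10 + 2) = -25*sqrt(151) - 8 = -8 - 25*sqrt(151)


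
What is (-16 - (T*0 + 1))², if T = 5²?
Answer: 289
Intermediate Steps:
T = 25
(-16 - (T*0 + 1))² = (-16 - (25*0 + 1))² = (-16 - (0 + 1))² = (-16 - 1*1)² = (-16 - 1)² = (-17)² = 289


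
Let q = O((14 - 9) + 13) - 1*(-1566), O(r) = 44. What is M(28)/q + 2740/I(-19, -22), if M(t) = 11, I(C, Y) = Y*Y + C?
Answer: 883303/149730 ≈ 5.8993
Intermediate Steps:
I(C, Y) = C + Y² (I(C, Y) = Y² + C = C + Y²)
q = 1610 (q = 44 - 1*(-1566) = 44 + 1566 = 1610)
M(28)/q + 2740/I(-19, -22) = 11/1610 + 2740/(-19 + (-22)²) = 11*(1/1610) + 2740/(-19 + 484) = 11/1610 + 2740/465 = 11/1610 + 2740*(1/465) = 11/1610 + 548/93 = 883303/149730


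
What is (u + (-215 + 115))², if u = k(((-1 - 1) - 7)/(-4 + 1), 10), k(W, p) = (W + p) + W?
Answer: 7056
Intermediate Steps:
k(W, p) = p + 2*W
u = 16 (u = 10 + 2*(((-1 - 1) - 7)/(-4 + 1)) = 10 + 2*((-2 - 7)/(-3)) = 10 + 2*(-9*(-⅓)) = 10 + 2*3 = 10 + 6 = 16)
(u + (-215 + 115))² = (16 + (-215 + 115))² = (16 - 100)² = (-84)² = 7056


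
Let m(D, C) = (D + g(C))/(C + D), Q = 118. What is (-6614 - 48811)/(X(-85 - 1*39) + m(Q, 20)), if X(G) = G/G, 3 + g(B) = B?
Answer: -2549550/91 ≈ -28017.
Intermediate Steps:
g(B) = -3 + B
m(D, C) = (-3 + C + D)/(C + D) (m(D, C) = (D + (-3 + C))/(C + D) = (-3 + C + D)/(C + D))
X(G) = 1
(-6614 - 48811)/(X(-85 - 1*39) + m(Q, 20)) = (-6614 - 48811)/(1 + (-3 + 20 + 118)/(20 + 118)) = -55425/(1 + 135/138) = -55425/(1 + (1/138)*135) = -55425/(1 + 45/46) = -55425/91/46 = -55425*46/91 = -2549550/91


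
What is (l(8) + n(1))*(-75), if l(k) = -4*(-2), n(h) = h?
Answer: -675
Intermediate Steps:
l(k) = 8
(l(8) + n(1))*(-75) = (8 + 1)*(-75) = 9*(-75) = -675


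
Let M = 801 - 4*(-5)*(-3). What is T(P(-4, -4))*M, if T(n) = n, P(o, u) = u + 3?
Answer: -741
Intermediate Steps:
M = 741 (M = 801 + 20*(-3) = 801 - 60 = 741)
P(o, u) = 3 + u
T(P(-4, -4))*M = (3 - 4)*741 = -1*741 = -741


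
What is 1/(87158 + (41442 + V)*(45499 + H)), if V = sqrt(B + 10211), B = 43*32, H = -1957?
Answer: 902277361/1628197888416204908 - 21771*sqrt(11587)/1628197888416204908 ≈ 5.5272e-10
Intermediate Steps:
B = 1376
V = sqrt(11587) (V = sqrt(1376 + 10211) = sqrt(11587) ≈ 107.64)
1/(87158 + (41442 + V)*(45499 + H)) = 1/(87158 + (41442 + sqrt(11587))*(45499 - 1957)) = 1/(87158 + (41442 + sqrt(11587))*43542) = 1/(87158 + (1804467564 + 43542*sqrt(11587))) = 1/(1804554722 + 43542*sqrt(11587))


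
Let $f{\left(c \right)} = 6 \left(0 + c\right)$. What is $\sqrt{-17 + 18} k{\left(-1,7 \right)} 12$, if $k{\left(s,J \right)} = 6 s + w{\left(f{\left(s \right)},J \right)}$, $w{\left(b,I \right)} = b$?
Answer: $-144$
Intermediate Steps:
$f{\left(c \right)} = 6 c$
$k{\left(s,J \right)} = 12 s$ ($k{\left(s,J \right)} = 6 s + 6 s = 12 s$)
$\sqrt{-17 + 18} k{\left(-1,7 \right)} 12 = \sqrt{-17 + 18} \cdot 12 \left(-1\right) 12 = \sqrt{1} \left(-12\right) 12 = 1 \left(-12\right) 12 = \left(-12\right) 12 = -144$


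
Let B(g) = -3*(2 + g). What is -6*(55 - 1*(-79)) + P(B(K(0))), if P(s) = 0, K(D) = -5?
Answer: -804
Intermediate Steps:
B(g) = -6 - 3*g
-6*(55 - 1*(-79)) + P(B(K(0))) = -6*(55 - 1*(-79)) + 0 = -6*(55 + 79) + 0 = -6*134 + 0 = -804 + 0 = -804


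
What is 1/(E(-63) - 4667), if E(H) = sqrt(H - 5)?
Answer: -4667/21780957 - 2*I*sqrt(17)/21780957 ≈ -0.00021427 - 3.786e-7*I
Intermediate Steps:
E(H) = sqrt(-5 + H)
1/(E(-63) - 4667) = 1/(sqrt(-5 - 63) - 4667) = 1/(sqrt(-68) - 4667) = 1/(2*I*sqrt(17) - 4667) = 1/(-4667 + 2*I*sqrt(17))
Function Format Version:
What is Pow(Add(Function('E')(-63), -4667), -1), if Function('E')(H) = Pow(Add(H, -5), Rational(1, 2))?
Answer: Add(Rational(-4667, 21780957), Mul(Rational(-2, 21780957), I, Pow(17, Rational(1, 2)))) ≈ Add(-0.00021427, Mul(-3.7860e-7, I))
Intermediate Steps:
Function('E')(H) = Pow(Add(-5, H), Rational(1, 2))
Pow(Add(Function('E')(-63), -4667), -1) = Pow(Add(Pow(Add(-5, -63), Rational(1, 2)), -4667), -1) = Pow(Add(Pow(-68, Rational(1, 2)), -4667), -1) = Pow(Add(Mul(2, I, Pow(17, Rational(1, 2))), -4667), -1) = Pow(Add(-4667, Mul(2, I, Pow(17, Rational(1, 2)))), -1)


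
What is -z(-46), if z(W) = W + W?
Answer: 92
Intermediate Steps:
z(W) = 2*W
-z(-46) = -2*(-46) = -1*(-92) = 92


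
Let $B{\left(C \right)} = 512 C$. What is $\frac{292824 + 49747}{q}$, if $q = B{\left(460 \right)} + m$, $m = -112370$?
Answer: $\frac{342571}{123150} \approx 2.7817$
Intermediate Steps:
$q = 123150$ ($q = 512 \cdot 460 - 112370 = 235520 - 112370 = 123150$)
$\frac{292824 + 49747}{q} = \frac{292824 + 49747}{123150} = 342571 \cdot \frac{1}{123150} = \frac{342571}{123150}$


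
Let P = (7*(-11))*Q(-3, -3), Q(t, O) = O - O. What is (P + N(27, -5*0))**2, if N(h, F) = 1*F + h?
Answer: 729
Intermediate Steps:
Q(t, O) = 0
N(h, F) = F + h
P = 0 (P = (7*(-11))*0 = -77*0 = 0)
(P + N(27, -5*0))**2 = (0 + (-5*0 + 27))**2 = (0 + (0 + 27))**2 = (0 + 27)**2 = 27**2 = 729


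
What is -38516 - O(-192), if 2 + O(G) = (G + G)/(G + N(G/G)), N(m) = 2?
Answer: -3659022/95 ≈ -38516.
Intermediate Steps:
O(G) = -2 + 2*G/(2 + G) (O(G) = -2 + (G + G)/(G + 2) = -2 + (2*G)/(2 + G) = -2 + 2*G/(2 + G))
-38516 - O(-192) = -38516 - (-4)/(2 - 192) = -38516 - (-4)/(-190) = -38516 - (-4)*(-1)/190 = -38516 - 1*2/95 = -38516 - 2/95 = -3659022/95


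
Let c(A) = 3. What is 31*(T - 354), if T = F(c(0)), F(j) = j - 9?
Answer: -11160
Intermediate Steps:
F(j) = -9 + j
T = -6 (T = -9 + 3 = -6)
31*(T - 354) = 31*(-6 - 354) = 31*(-360) = -11160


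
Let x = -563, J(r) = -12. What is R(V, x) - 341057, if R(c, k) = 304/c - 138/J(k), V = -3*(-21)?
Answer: -42971125/126 ≈ -3.4104e+5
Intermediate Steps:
V = 63
R(c, k) = 23/2 + 304/c (R(c, k) = 304/c - 138/(-12) = 304/c - 138*(-1/12) = 304/c + 23/2 = 23/2 + 304/c)
R(V, x) - 341057 = (23/2 + 304/63) - 341057 = 2057/126 - 341057 = -42971125/126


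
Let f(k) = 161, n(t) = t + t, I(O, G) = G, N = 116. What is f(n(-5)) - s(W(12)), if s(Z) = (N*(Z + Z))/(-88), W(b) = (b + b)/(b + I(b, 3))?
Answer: 9087/55 ≈ 165.22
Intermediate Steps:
n(t) = 2*t
W(b) = 2*b/(3 + b) (W(b) = (b + b)/(b + 3) = (2*b)/(3 + b) = 2*b/(3 + b))
s(Z) = -29*Z/11 (s(Z) = (116*(Z + Z))/(-88) = (116*(2*Z))*(-1/88) = (232*Z)*(-1/88) = -29*Z/11)
f(n(-5)) - s(W(12)) = 161 - (-29)*2*12/(3 + 12)/11 = 161 - (-29)*2*12/15/11 = 161 - (-29)*2*12*(1/15)/11 = 161 - (-29)*8/(11*5) = 161 - 1*(-232/55) = 161 + 232/55 = 9087/55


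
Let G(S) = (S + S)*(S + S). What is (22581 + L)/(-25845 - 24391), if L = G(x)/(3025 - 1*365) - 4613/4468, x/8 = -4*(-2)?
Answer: -67108352103/149262207920 ≈ -0.44960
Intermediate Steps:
x = 64 (x = 8*(-4*(-2)) = 8*8 = 64)
G(S) = 4*S² (G(S) = (2*S)*(2*S) = 4*S²)
L = 15233283/2971220 (L = (4*64²)/(3025 - 1*365) - 4613/4468 = (4*4096)/(3025 - 365) - 4613*1/4468 = 16384/2660 - 4613/4468 = 16384*(1/2660) - 4613/4468 = 4096/665 - 4613/4468 = 15233283/2971220 ≈ 5.1269)
(22581 + L)/(-25845 - 24391) = (22581 + 15233283/2971220)/(-25845 - 24391) = (67108352103/2971220)/(-50236) = (67108352103/2971220)*(-1/50236) = -67108352103/149262207920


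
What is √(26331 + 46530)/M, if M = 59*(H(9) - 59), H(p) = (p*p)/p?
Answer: -√72861/2950 ≈ -0.091501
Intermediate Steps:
H(p) = p (H(p) = p²/p = p)
M = -2950 (M = 59*(9 - 59) = 59*(-50) = -2950)
√(26331 + 46530)/M = √(26331 + 46530)/(-2950) = √72861*(-1/2950) = -√72861/2950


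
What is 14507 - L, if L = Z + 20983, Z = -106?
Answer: -6370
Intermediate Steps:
L = 20877 (L = -106 + 20983 = 20877)
14507 - L = 14507 - 1*20877 = 14507 - 20877 = -6370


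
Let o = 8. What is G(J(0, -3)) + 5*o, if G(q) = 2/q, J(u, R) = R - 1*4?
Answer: 278/7 ≈ 39.714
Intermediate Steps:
J(u, R) = -4 + R (J(u, R) = R - 4 = -4 + R)
G(J(0, -3)) + 5*o = 2/(-4 - 3) + 5*8 = 2/(-7) + 40 = 2*(-⅐) + 40 = -2/7 + 40 = 278/7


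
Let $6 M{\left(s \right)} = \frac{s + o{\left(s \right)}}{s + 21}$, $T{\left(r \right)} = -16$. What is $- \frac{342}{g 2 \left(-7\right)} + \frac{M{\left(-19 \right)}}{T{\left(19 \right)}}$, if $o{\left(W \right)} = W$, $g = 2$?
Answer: $\frac{8341}{672} \approx 12.412$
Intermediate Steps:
$M{\left(s \right)} = \frac{s}{3 \left(21 + s\right)}$ ($M{\left(s \right)} = \frac{\left(s + s\right) \frac{1}{s + 21}}{6} = \frac{2 s \frac{1}{21 + s}}{6} = \frac{s}{3 \left(21 + s\right)}$)
$- \frac{342}{g 2 \left(-7\right)} + \frac{M{\left(-19 \right)}}{T{\left(19 \right)}} = - \frac{342}{2 \cdot 2 \left(-7\right)} + \frac{\frac{1}{3} \left(-19\right) \frac{1}{21 - 19}}{-16} = - \frac{342}{4 \left(-7\right)} + \frac{1}{3} \left(-19\right) \frac{1}{2} \left(- \frac{1}{16}\right) = - \frac{342}{-28} + \frac{1}{3} \left(-19\right) \frac{1}{2} \left(- \frac{1}{16}\right) = \left(-342\right) \left(- \frac{1}{28}\right) - - \frac{19}{96} = \frac{171}{14} + \frac{19}{96} = \frac{8341}{672}$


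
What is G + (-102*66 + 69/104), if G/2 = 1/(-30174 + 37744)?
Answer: -2649723211/393640 ≈ -6731.3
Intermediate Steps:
G = 1/3785 (G = 2/(-30174 + 37744) = 2/7570 = 2*(1/7570) = 1/3785 ≈ 0.00026420)
G + (-102*66 + 69/104) = 1/3785 + (-102*66 + 69/104) = 1/3785 + (-6732 + 69*(1/104)) = 1/3785 + (-6732 + 69/104) = 1/3785 - 700059/104 = -2649723211/393640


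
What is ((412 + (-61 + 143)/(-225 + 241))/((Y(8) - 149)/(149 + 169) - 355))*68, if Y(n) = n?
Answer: -3006637/37677 ≈ -79.800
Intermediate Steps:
((412 + (-61 + 143)/(-225 + 241))/((Y(8) - 149)/(149 + 169) - 355))*68 = ((412 + (-61 + 143)/(-225 + 241))/((8 - 149)/(149 + 169) - 355))*68 = ((412 + 82/16)/(-141/318 - 355))*68 = ((412 + 82*(1/16))/(-141*1/318 - 355))*68 = ((412 + 41/8)/(-47/106 - 355))*68 = (3337/(8*(-37677/106)))*68 = ((3337/8)*(-106/37677))*68 = -176861/150708*68 = -3006637/37677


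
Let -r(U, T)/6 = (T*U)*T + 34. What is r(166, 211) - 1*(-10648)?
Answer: -44332472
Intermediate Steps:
r(U, T) = -204 - 6*U*T² (r(U, T) = -6*((T*U)*T + 34) = -6*(U*T² + 34) = -6*(34 + U*T²) = -204 - 6*U*T²)
r(166, 211) - 1*(-10648) = (-204 - 6*166*211²) - 1*(-10648) = (-204 - 6*166*44521) + 10648 = (-204 - 44342916) + 10648 = -44343120 + 10648 = -44332472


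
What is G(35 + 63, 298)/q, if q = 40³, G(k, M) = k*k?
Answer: 2401/16000 ≈ 0.15006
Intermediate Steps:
G(k, M) = k²
q = 64000
G(35 + 63, 298)/q = (35 + 63)²/64000 = 98²*(1/64000) = 9604*(1/64000) = 2401/16000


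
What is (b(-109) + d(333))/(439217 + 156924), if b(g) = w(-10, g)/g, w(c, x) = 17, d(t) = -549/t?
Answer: -7278/2404236653 ≈ -3.0272e-6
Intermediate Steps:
b(g) = 17/g
(b(-109) + d(333))/(439217 + 156924) = (17/(-109) - 549/333)/(439217 + 156924) = (17*(-1/109) - 549*1/333)/596141 = (-17/109 - 61/37)*(1/596141) = -7278/4033*1/596141 = -7278/2404236653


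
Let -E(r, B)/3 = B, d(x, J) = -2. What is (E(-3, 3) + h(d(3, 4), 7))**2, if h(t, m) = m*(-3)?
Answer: 900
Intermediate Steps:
E(r, B) = -3*B
h(t, m) = -3*m
(E(-3, 3) + h(d(3, 4), 7))**2 = (-3*3 - 3*7)**2 = (-9 - 21)**2 = (-30)**2 = 900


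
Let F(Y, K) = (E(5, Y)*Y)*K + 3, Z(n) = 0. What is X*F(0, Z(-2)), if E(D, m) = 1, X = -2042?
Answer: -6126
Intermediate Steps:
F(Y, K) = 3 + K*Y (F(Y, K) = (1*Y)*K + 3 = Y*K + 3 = K*Y + 3 = 3 + K*Y)
X*F(0, Z(-2)) = -2042*(3 + 0*0) = -2042*(3 + 0) = -2042*3 = -6126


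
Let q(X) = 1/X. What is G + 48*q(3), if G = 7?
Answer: 23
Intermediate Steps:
G + 48*q(3) = 7 + 48/3 = 7 + 48*(1/3) = 7 + 16 = 23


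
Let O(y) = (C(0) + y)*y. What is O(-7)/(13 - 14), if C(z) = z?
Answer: -49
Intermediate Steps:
O(y) = y² (O(y) = (0 + y)*y = y*y = y²)
O(-7)/(13 - 14) = (-7)²/(13 - 14) = 49/(-1) = 49*(-1) = -49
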